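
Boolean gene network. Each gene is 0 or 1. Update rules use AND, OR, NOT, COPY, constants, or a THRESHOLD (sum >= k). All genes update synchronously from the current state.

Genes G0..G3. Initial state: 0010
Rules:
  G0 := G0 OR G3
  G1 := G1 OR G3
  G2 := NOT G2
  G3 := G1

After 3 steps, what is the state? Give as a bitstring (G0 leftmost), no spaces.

Step 1: G0=G0|G3=0|0=0 G1=G1|G3=0|0=0 G2=NOT G2=NOT 1=0 G3=G1=0 -> 0000
Step 2: G0=G0|G3=0|0=0 G1=G1|G3=0|0=0 G2=NOT G2=NOT 0=1 G3=G1=0 -> 0010
Step 3: G0=G0|G3=0|0=0 G1=G1|G3=0|0=0 G2=NOT G2=NOT 1=0 G3=G1=0 -> 0000

0000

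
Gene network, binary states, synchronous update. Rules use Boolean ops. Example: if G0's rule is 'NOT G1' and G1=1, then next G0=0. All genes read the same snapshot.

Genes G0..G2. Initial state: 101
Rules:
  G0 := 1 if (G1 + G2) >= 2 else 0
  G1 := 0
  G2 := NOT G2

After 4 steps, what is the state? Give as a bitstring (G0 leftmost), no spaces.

Step 1: G0=(0+1>=2)=0 G1=0(const) G2=NOT G2=NOT 1=0 -> 000
Step 2: G0=(0+0>=2)=0 G1=0(const) G2=NOT G2=NOT 0=1 -> 001
Step 3: G0=(0+1>=2)=0 G1=0(const) G2=NOT G2=NOT 1=0 -> 000
Step 4: G0=(0+0>=2)=0 G1=0(const) G2=NOT G2=NOT 0=1 -> 001

001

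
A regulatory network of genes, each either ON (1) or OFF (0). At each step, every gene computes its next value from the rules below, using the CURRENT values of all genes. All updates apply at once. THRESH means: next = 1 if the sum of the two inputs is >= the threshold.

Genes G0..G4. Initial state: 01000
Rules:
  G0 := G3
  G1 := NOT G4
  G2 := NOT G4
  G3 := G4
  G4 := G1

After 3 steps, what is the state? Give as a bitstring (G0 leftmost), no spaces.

Step 1: G0=G3=0 G1=NOT G4=NOT 0=1 G2=NOT G4=NOT 0=1 G3=G4=0 G4=G1=1 -> 01101
Step 2: G0=G3=0 G1=NOT G4=NOT 1=0 G2=NOT G4=NOT 1=0 G3=G4=1 G4=G1=1 -> 00011
Step 3: G0=G3=1 G1=NOT G4=NOT 1=0 G2=NOT G4=NOT 1=0 G3=G4=1 G4=G1=0 -> 10010

10010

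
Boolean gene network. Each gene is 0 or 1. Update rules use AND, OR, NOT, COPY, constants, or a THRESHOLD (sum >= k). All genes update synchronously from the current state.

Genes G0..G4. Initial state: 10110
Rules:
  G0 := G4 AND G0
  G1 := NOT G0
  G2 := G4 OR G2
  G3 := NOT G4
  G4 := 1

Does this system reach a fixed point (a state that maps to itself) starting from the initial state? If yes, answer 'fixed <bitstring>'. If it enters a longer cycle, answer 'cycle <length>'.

Answer: fixed 01101

Derivation:
Step 0: 10110
Step 1: G0=G4&G0=0&1=0 G1=NOT G0=NOT 1=0 G2=G4|G2=0|1=1 G3=NOT G4=NOT 0=1 G4=1(const) -> 00111
Step 2: G0=G4&G0=1&0=0 G1=NOT G0=NOT 0=1 G2=G4|G2=1|1=1 G3=NOT G4=NOT 1=0 G4=1(const) -> 01101
Step 3: G0=G4&G0=1&0=0 G1=NOT G0=NOT 0=1 G2=G4|G2=1|1=1 G3=NOT G4=NOT 1=0 G4=1(const) -> 01101
Fixed point reached at step 2: 01101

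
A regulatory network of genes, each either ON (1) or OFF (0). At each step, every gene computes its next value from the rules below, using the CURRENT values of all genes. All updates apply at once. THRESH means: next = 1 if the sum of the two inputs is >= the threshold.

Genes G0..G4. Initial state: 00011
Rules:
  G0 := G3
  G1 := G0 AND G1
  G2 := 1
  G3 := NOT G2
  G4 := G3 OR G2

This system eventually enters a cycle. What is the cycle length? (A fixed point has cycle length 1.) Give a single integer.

Step 0: 00011
Step 1: G0=G3=1 G1=G0&G1=0&0=0 G2=1(const) G3=NOT G2=NOT 0=1 G4=G3|G2=1|0=1 -> 10111
Step 2: G0=G3=1 G1=G0&G1=1&0=0 G2=1(const) G3=NOT G2=NOT 1=0 G4=G3|G2=1|1=1 -> 10101
Step 3: G0=G3=0 G1=G0&G1=1&0=0 G2=1(const) G3=NOT G2=NOT 1=0 G4=G3|G2=0|1=1 -> 00101
Step 4: G0=G3=0 G1=G0&G1=0&0=0 G2=1(const) G3=NOT G2=NOT 1=0 G4=G3|G2=0|1=1 -> 00101
State from step 4 equals state from step 3 -> cycle length 1

Answer: 1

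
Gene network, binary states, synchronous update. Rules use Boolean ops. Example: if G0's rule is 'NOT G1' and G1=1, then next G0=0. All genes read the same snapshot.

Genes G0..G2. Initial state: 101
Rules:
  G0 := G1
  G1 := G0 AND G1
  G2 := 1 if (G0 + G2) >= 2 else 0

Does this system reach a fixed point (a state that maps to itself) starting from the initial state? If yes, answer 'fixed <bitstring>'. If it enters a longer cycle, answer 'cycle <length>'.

Step 0: 101
Step 1: G0=G1=0 G1=G0&G1=1&0=0 G2=(1+1>=2)=1 -> 001
Step 2: G0=G1=0 G1=G0&G1=0&0=0 G2=(0+1>=2)=0 -> 000
Step 3: G0=G1=0 G1=G0&G1=0&0=0 G2=(0+0>=2)=0 -> 000
Fixed point reached at step 2: 000

Answer: fixed 000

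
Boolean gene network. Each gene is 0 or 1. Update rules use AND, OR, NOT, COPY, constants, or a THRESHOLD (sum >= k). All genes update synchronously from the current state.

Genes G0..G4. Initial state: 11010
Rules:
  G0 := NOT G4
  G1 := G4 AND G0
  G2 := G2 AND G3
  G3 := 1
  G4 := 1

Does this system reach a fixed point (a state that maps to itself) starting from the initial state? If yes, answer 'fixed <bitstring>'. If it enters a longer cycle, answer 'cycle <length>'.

Step 0: 11010
Step 1: G0=NOT G4=NOT 0=1 G1=G4&G0=0&1=0 G2=G2&G3=0&1=0 G3=1(const) G4=1(const) -> 10011
Step 2: G0=NOT G4=NOT 1=0 G1=G4&G0=1&1=1 G2=G2&G3=0&1=0 G3=1(const) G4=1(const) -> 01011
Step 3: G0=NOT G4=NOT 1=0 G1=G4&G0=1&0=0 G2=G2&G3=0&1=0 G3=1(const) G4=1(const) -> 00011
Step 4: G0=NOT G4=NOT 1=0 G1=G4&G0=1&0=0 G2=G2&G3=0&1=0 G3=1(const) G4=1(const) -> 00011
Fixed point reached at step 3: 00011

Answer: fixed 00011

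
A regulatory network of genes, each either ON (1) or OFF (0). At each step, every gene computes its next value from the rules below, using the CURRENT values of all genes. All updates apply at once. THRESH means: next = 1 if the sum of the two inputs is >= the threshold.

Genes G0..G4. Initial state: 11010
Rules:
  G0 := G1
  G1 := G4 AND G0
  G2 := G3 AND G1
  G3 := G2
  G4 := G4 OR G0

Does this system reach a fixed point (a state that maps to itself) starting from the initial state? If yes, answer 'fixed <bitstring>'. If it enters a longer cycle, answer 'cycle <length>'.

Answer: cycle 2

Derivation:
Step 0: 11010
Step 1: G0=G1=1 G1=G4&G0=0&1=0 G2=G3&G1=1&1=1 G3=G2=0 G4=G4|G0=0|1=1 -> 10101
Step 2: G0=G1=0 G1=G4&G0=1&1=1 G2=G3&G1=0&0=0 G3=G2=1 G4=G4|G0=1|1=1 -> 01011
Step 3: G0=G1=1 G1=G4&G0=1&0=0 G2=G3&G1=1&1=1 G3=G2=0 G4=G4|G0=1|0=1 -> 10101
Cycle of length 2 starting at step 1 -> no fixed point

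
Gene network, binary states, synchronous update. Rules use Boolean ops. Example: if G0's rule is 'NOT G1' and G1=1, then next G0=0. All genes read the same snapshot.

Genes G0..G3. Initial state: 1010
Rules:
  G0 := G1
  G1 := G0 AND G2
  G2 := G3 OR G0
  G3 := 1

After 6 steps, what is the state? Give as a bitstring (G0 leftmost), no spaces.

Step 1: G0=G1=0 G1=G0&G2=1&1=1 G2=G3|G0=0|1=1 G3=1(const) -> 0111
Step 2: G0=G1=1 G1=G0&G2=0&1=0 G2=G3|G0=1|0=1 G3=1(const) -> 1011
Step 3: G0=G1=0 G1=G0&G2=1&1=1 G2=G3|G0=1|1=1 G3=1(const) -> 0111
Step 4: G0=G1=1 G1=G0&G2=0&1=0 G2=G3|G0=1|0=1 G3=1(const) -> 1011
Step 5: G0=G1=0 G1=G0&G2=1&1=1 G2=G3|G0=1|1=1 G3=1(const) -> 0111
Step 6: G0=G1=1 G1=G0&G2=0&1=0 G2=G3|G0=1|0=1 G3=1(const) -> 1011

1011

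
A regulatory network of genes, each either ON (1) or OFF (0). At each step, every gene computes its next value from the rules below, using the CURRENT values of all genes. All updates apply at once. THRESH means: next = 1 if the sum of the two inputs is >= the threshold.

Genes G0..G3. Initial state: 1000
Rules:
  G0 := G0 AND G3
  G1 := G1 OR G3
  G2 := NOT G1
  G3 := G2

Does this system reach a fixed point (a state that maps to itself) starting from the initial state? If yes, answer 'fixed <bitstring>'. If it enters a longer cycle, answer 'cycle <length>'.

Step 0: 1000
Step 1: G0=G0&G3=1&0=0 G1=G1|G3=0|0=0 G2=NOT G1=NOT 0=1 G3=G2=0 -> 0010
Step 2: G0=G0&G3=0&0=0 G1=G1|G3=0|0=0 G2=NOT G1=NOT 0=1 G3=G2=1 -> 0011
Step 3: G0=G0&G3=0&1=0 G1=G1|G3=0|1=1 G2=NOT G1=NOT 0=1 G3=G2=1 -> 0111
Step 4: G0=G0&G3=0&1=0 G1=G1|G3=1|1=1 G2=NOT G1=NOT 1=0 G3=G2=1 -> 0101
Step 5: G0=G0&G3=0&1=0 G1=G1|G3=1|1=1 G2=NOT G1=NOT 1=0 G3=G2=0 -> 0100
Step 6: G0=G0&G3=0&0=0 G1=G1|G3=1|0=1 G2=NOT G1=NOT 1=0 G3=G2=0 -> 0100
Fixed point reached at step 5: 0100

Answer: fixed 0100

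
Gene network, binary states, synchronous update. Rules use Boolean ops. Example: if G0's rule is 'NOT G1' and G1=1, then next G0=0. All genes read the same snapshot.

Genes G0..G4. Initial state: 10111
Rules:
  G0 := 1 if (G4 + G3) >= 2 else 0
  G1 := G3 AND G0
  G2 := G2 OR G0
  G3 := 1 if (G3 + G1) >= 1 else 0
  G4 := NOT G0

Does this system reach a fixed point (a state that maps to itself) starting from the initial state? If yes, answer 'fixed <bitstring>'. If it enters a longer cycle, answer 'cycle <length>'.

Answer: cycle 4

Derivation:
Step 0: 10111
Step 1: G0=(1+1>=2)=1 G1=G3&G0=1&1=1 G2=G2|G0=1|1=1 G3=(1+0>=1)=1 G4=NOT G0=NOT 1=0 -> 11110
Step 2: G0=(0+1>=2)=0 G1=G3&G0=1&1=1 G2=G2|G0=1|1=1 G3=(1+1>=1)=1 G4=NOT G0=NOT 1=0 -> 01110
Step 3: G0=(0+1>=2)=0 G1=G3&G0=1&0=0 G2=G2|G0=1|0=1 G3=(1+1>=1)=1 G4=NOT G0=NOT 0=1 -> 00111
Step 4: G0=(1+1>=2)=1 G1=G3&G0=1&0=0 G2=G2|G0=1|0=1 G3=(1+0>=1)=1 G4=NOT G0=NOT 0=1 -> 10111
Cycle of length 4 starting at step 0 -> no fixed point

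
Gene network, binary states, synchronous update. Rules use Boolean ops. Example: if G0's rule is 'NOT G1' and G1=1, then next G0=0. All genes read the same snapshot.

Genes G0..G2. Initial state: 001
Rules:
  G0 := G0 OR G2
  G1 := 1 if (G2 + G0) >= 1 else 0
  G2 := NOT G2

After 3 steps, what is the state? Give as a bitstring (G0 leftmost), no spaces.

Step 1: G0=G0|G2=0|1=1 G1=(1+0>=1)=1 G2=NOT G2=NOT 1=0 -> 110
Step 2: G0=G0|G2=1|0=1 G1=(0+1>=1)=1 G2=NOT G2=NOT 0=1 -> 111
Step 3: G0=G0|G2=1|1=1 G1=(1+1>=1)=1 G2=NOT G2=NOT 1=0 -> 110

110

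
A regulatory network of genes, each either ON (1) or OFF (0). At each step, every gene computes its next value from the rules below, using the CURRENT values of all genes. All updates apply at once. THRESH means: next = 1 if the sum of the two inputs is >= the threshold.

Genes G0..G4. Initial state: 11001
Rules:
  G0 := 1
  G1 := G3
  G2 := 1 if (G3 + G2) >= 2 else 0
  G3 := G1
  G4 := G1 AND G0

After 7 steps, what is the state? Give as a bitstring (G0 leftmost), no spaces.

Step 1: G0=1(const) G1=G3=0 G2=(0+0>=2)=0 G3=G1=1 G4=G1&G0=1&1=1 -> 10011
Step 2: G0=1(const) G1=G3=1 G2=(1+0>=2)=0 G3=G1=0 G4=G1&G0=0&1=0 -> 11000
Step 3: G0=1(const) G1=G3=0 G2=(0+0>=2)=0 G3=G1=1 G4=G1&G0=1&1=1 -> 10011
Step 4: G0=1(const) G1=G3=1 G2=(1+0>=2)=0 G3=G1=0 G4=G1&G0=0&1=0 -> 11000
Step 5: G0=1(const) G1=G3=0 G2=(0+0>=2)=0 G3=G1=1 G4=G1&G0=1&1=1 -> 10011
Step 6: G0=1(const) G1=G3=1 G2=(1+0>=2)=0 G3=G1=0 G4=G1&G0=0&1=0 -> 11000
Step 7: G0=1(const) G1=G3=0 G2=(0+0>=2)=0 G3=G1=1 G4=G1&G0=1&1=1 -> 10011

10011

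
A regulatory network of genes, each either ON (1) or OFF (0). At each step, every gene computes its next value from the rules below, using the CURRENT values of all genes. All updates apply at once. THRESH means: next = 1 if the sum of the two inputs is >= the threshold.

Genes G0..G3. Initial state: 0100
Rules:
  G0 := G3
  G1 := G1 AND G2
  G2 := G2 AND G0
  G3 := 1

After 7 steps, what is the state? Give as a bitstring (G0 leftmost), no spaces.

Step 1: G0=G3=0 G1=G1&G2=1&0=0 G2=G2&G0=0&0=0 G3=1(const) -> 0001
Step 2: G0=G3=1 G1=G1&G2=0&0=0 G2=G2&G0=0&0=0 G3=1(const) -> 1001
Step 3: G0=G3=1 G1=G1&G2=0&0=0 G2=G2&G0=0&1=0 G3=1(const) -> 1001
Step 4: G0=G3=1 G1=G1&G2=0&0=0 G2=G2&G0=0&1=0 G3=1(const) -> 1001
Step 5: G0=G3=1 G1=G1&G2=0&0=0 G2=G2&G0=0&1=0 G3=1(const) -> 1001
Step 6: G0=G3=1 G1=G1&G2=0&0=0 G2=G2&G0=0&1=0 G3=1(const) -> 1001
Step 7: G0=G3=1 G1=G1&G2=0&0=0 G2=G2&G0=0&1=0 G3=1(const) -> 1001

1001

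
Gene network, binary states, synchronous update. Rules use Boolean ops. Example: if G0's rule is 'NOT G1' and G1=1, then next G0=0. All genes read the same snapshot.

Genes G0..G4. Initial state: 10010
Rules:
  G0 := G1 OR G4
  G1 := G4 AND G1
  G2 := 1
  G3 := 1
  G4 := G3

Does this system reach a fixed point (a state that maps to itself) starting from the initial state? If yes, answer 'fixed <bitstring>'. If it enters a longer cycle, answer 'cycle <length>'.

Step 0: 10010
Step 1: G0=G1|G4=0|0=0 G1=G4&G1=0&0=0 G2=1(const) G3=1(const) G4=G3=1 -> 00111
Step 2: G0=G1|G4=0|1=1 G1=G4&G1=1&0=0 G2=1(const) G3=1(const) G4=G3=1 -> 10111
Step 3: G0=G1|G4=0|1=1 G1=G4&G1=1&0=0 G2=1(const) G3=1(const) G4=G3=1 -> 10111
Fixed point reached at step 2: 10111

Answer: fixed 10111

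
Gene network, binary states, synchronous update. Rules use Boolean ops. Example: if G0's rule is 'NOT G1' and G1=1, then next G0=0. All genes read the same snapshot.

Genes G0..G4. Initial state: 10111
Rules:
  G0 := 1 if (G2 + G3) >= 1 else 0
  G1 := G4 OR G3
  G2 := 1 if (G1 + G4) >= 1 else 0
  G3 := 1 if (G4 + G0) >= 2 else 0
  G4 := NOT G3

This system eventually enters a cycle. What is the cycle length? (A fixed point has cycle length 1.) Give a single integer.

Answer: 4

Derivation:
Step 0: 10111
Step 1: G0=(1+1>=1)=1 G1=G4|G3=1|1=1 G2=(0+1>=1)=1 G3=(1+1>=2)=1 G4=NOT G3=NOT 1=0 -> 11110
Step 2: G0=(1+1>=1)=1 G1=G4|G3=0|1=1 G2=(1+0>=1)=1 G3=(0+1>=2)=0 G4=NOT G3=NOT 1=0 -> 11100
Step 3: G0=(1+0>=1)=1 G1=G4|G3=0|0=0 G2=(1+0>=1)=1 G3=(0+1>=2)=0 G4=NOT G3=NOT 0=1 -> 10101
Step 4: G0=(1+0>=1)=1 G1=G4|G3=1|0=1 G2=(0+1>=1)=1 G3=(1+1>=2)=1 G4=NOT G3=NOT 0=1 -> 11111
Step 5: G0=(1+1>=1)=1 G1=G4|G3=1|1=1 G2=(1+1>=1)=1 G3=(1+1>=2)=1 G4=NOT G3=NOT 1=0 -> 11110
State from step 5 equals state from step 1 -> cycle length 4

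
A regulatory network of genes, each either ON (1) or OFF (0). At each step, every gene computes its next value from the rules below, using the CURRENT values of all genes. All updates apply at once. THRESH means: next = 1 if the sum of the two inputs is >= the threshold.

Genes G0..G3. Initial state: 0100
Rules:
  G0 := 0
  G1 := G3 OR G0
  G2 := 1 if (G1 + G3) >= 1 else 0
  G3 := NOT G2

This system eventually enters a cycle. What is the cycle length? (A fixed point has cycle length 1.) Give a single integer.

Step 0: 0100
Step 1: G0=0(const) G1=G3|G0=0|0=0 G2=(1+0>=1)=1 G3=NOT G2=NOT 0=1 -> 0011
Step 2: G0=0(const) G1=G3|G0=1|0=1 G2=(0+1>=1)=1 G3=NOT G2=NOT 1=0 -> 0110
Step 3: G0=0(const) G1=G3|G0=0|0=0 G2=(1+0>=1)=1 G3=NOT G2=NOT 1=0 -> 0010
Step 4: G0=0(const) G1=G3|G0=0|0=0 G2=(0+0>=1)=0 G3=NOT G2=NOT 1=0 -> 0000
Step 5: G0=0(const) G1=G3|G0=0|0=0 G2=(0+0>=1)=0 G3=NOT G2=NOT 0=1 -> 0001
Step 6: G0=0(const) G1=G3|G0=1|0=1 G2=(0+1>=1)=1 G3=NOT G2=NOT 0=1 -> 0111
Step 7: G0=0(const) G1=G3|G0=1|0=1 G2=(1+1>=1)=1 G3=NOT G2=NOT 1=0 -> 0110
State from step 7 equals state from step 2 -> cycle length 5

Answer: 5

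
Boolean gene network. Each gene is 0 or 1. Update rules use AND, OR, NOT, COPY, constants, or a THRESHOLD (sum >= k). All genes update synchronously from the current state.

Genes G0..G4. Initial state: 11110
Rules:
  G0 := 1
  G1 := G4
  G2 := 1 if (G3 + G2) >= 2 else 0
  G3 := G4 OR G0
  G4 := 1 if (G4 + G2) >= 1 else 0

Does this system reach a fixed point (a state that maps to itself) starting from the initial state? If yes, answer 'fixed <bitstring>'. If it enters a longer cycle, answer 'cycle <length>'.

Step 0: 11110
Step 1: G0=1(const) G1=G4=0 G2=(1+1>=2)=1 G3=G4|G0=0|1=1 G4=(0+1>=1)=1 -> 10111
Step 2: G0=1(const) G1=G4=1 G2=(1+1>=2)=1 G3=G4|G0=1|1=1 G4=(1+1>=1)=1 -> 11111
Step 3: G0=1(const) G1=G4=1 G2=(1+1>=2)=1 G3=G4|G0=1|1=1 G4=(1+1>=1)=1 -> 11111
Fixed point reached at step 2: 11111

Answer: fixed 11111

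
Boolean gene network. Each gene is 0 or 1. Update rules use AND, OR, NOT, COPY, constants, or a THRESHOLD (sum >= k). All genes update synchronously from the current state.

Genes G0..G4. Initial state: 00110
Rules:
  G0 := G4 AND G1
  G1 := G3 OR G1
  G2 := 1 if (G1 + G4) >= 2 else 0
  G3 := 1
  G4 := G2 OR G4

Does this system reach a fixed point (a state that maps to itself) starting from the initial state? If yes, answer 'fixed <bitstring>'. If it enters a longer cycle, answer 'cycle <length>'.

Step 0: 00110
Step 1: G0=G4&G1=0&0=0 G1=G3|G1=1|0=1 G2=(0+0>=2)=0 G3=1(const) G4=G2|G4=1|0=1 -> 01011
Step 2: G0=G4&G1=1&1=1 G1=G3|G1=1|1=1 G2=(1+1>=2)=1 G3=1(const) G4=G2|G4=0|1=1 -> 11111
Step 3: G0=G4&G1=1&1=1 G1=G3|G1=1|1=1 G2=(1+1>=2)=1 G3=1(const) G4=G2|G4=1|1=1 -> 11111
Fixed point reached at step 2: 11111

Answer: fixed 11111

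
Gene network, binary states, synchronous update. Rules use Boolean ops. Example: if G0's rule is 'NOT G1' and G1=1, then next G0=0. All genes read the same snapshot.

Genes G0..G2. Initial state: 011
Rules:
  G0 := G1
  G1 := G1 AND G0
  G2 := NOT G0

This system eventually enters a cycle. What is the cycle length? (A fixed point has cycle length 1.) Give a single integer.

Step 0: 011
Step 1: G0=G1=1 G1=G1&G0=1&0=0 G2=NOT G0=NOT 0=1 -> 101
Step 2: G0=G1=0 G1=G1&G0=0&1=0 G2=NOT G0=NOT 1=0 -> 000
Step 3: G0=G1=0 G1=G1&G0=0&0=0 G2=NOT G0=NOT 0=1 -> 001
Step 4: G0=G1=0 G1=G1&G0=0&0=0 G2=NOT G0=NOT 0=1 -> 001
State from step 4 equals state from step 3 -> cycle length 1

Answer: 1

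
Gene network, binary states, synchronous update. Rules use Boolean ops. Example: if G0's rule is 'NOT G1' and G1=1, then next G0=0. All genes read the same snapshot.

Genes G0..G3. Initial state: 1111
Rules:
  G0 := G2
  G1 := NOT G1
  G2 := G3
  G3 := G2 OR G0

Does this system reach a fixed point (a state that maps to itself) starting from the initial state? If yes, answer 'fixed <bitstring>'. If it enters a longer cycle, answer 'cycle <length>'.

Step 0: 1111
Step 1: G0=G2=1 G1=NOT G1=NOT 1=0 G2=G3=1 G3=G2|G0=1|1=1 -> 1011
Step 2: G0=G2=1 G1=NOT G1=NOT 0=1 G2=G3=1 G3=G2|G0=1|1=1 -> 1111
Cycle of length 2 starting at step 0 -> no fixed point

Answer: cycle 2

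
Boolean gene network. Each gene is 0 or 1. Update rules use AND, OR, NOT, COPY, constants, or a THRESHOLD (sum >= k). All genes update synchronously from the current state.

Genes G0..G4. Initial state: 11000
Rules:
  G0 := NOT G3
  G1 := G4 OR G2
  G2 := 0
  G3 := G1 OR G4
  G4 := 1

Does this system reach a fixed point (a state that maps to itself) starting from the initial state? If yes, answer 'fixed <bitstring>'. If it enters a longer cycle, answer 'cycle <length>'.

Answer: fixed 01011

Derivation:
Step 0: 11000
Step 1: G0=NOT G3=NOT 0=1 G1=G4|G2=0|0=0 G2=0(const) G3=G1|G4=1|0=1 G4=1(const) -> 10011
Step 2: G0=NOT G3=NOT 1=0 G1=G4|G2=1|0=1 G2=0(const) G3=G1|G4=0|1=1 G4=1(const) -> 01011
Step 3: G0=NOT G3=NOT 1=0 G1=G4|G2=1|0=1 G2=0(const) G3=G1|G4=1|1=1 G4=1(const) -> 01011
Fixed point reached at step 2: 01011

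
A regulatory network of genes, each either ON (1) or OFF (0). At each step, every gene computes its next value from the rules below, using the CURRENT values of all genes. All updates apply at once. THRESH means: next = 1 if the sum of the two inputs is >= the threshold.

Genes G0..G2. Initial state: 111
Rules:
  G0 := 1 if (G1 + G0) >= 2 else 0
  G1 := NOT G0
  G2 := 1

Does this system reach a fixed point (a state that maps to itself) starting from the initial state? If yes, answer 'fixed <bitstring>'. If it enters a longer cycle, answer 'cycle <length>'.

Answer: fixed 011

Derivation:
Step 0: 111
Step 1: G0=(1+1>=2)=1 G1=NOT G0=NOT 1=0 G2=1(const) -> 101
Step 2: G0=(0+1>=2)=0 G1=NOT G0=NOT 1=0 G2=1(const) -> 001
Step 3: G0=(0+0>=2)=0 G1=NOT G0=NOT 0=1 G2=1(const) -> 011
Step 4: G0=(1+0>=2)=0 G1=NOT G0=NOT 0=1 G2=1(const) -> 011
Fixed point reached at step 3: 011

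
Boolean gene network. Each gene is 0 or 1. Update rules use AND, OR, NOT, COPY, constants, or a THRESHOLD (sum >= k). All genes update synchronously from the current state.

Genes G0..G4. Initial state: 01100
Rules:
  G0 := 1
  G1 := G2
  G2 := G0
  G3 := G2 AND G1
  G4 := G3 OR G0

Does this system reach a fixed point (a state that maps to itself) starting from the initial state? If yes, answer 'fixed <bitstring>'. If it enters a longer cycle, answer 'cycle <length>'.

Answer: fixed 11111

Derivation:
Step 0: 01100
Step 1: G0=1(const) G1=G2=1 G2=G0=0 G3=G2&G1=1&1=1 G4=G3|G0=0|0=0 -> 11010
Step 2: G0=1(const) G1=G2=0 G2=G0=1 G3=G2&G1=0&1=0 G4=G3|G0=1|1=1 -> 10101
Step 3: G0=1(const) G1=G2=1 G2=G0=1 G3=G2&G1=1&0=0 G4=G3|G0=0|1=1 -> 11101
Step 4: G0=1(const) G1=G2=1 G2=G0=1 G3=G2&G1=1&1=1 G4=G3|G0=0|1=1 -> 11111
Step 5: G0=1(const) G1=G2=1 G2=G0=1 G3=G2&G1=1&1=1 G4=G3|G0=1|1=1 -> 11111
Fixed point reached at step 4: 11111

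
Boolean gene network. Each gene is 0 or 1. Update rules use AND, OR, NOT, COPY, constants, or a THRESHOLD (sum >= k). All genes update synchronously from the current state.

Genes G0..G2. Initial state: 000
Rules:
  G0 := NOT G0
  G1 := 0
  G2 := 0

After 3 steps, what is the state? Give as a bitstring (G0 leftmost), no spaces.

Step 1: G0=NOT G0=NOT 0=1 G1=0(const) G2=0(const) -> 100
Step 2: G0=NOT G0=NOT 1=0 G1=0(const) G2=0(const) -> 000
Step 3: G0=NOT G0=NOT 0=1 G1=0(const) G2=0(const) -> 100

100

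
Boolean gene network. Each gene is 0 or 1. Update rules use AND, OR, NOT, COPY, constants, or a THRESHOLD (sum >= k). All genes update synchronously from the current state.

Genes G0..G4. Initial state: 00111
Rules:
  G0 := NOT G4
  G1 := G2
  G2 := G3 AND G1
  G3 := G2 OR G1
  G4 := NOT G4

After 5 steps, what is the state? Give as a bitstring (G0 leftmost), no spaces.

Step 1: G0=NOT G4=NOT 1=0 G1=G2=1 G2=G3&G1=1&0=0 G3=G2|G1=1|0=1 G4=NOT G4=NOT 1=0 -> 01010
Step 2: G0=NOT G4=NOT 0=1 G1=G2=0 G2=G3&G1=1&1=1 G3=G2|G1=0|1=1 G4=NOT G4=NOT 0=1 -> 10111
Step 3: G0=NOT G4=NOT 1=0 G1=G2=1 G2=G3&G1=1&0=0 G3=G2|G1=1|0=1 G4=NOT G4=NOT 1=0 -> 01010
Step 4: G0=NOT G4=NOT 0=1 G1=G2=0 G2=G3&G1=1&1=1 G3=G2|G1=0|1=1 G4=NOT G4=NOT 0=1 -> 10111
Step 5: G0=NOT G4=NOT 1=0 G1=G2=1 G2=G3&G1=1&0=0 G3=G2|G1=1|0=1 G4=NOT G4=NOT 1=0 -> 01010

01010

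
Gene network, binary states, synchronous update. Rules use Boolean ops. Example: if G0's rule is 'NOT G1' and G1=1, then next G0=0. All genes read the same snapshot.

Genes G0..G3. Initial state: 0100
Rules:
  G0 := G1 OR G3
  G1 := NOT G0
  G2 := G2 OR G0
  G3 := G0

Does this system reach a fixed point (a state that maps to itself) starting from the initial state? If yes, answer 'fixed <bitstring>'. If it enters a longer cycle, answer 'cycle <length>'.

Answer: fixed 1011

Derivation:
Step 0: 0100
Step 1: G0=G1|G3=1|0=1 G1=NOT G0=NOT 0=1 G2=G2|G0=0|0=0 G3=G0=0 -> 1100
Step 2: G0=G1|G3=1|0=1 G1=NOT G0=NOT 1=0 G2=G2|G0=0|1=1 G3=G0=1 -> 1011
Step 3: G0=G1|G3=0|1=1 G1=NOT G0=NOT 1=0 G2=G2|G0=1|1=1 G3=G0=1 -> 1011
Fixed point reached at step 2: 1011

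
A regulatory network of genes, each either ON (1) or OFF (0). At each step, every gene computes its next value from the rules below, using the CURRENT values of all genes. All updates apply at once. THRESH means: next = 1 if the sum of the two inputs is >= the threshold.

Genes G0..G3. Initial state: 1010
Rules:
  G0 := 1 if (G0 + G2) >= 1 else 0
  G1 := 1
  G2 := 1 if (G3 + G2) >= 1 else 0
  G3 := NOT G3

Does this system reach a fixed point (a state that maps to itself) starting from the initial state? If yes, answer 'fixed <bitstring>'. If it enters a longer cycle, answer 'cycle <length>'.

Answer: cycle 2

Derivation:
Step 0: 1010
Step 1: G0=(1+1>=1)=1 G1=1(const) G2=(0+1>=1)=1 G3=NOT G3=NOT 0=1 -> 1111
Step 2: G0=(1+1>=1)=1 G1=1(const) G2=(1+1>=1)=1 G3=NOT G3=NOT 1=0 -> 1110
Step 3: G0=(1+1>=1)=1 G1=1(const) G2=(0+1>=1)=1 G3=NOT G3=NOT 0=1 -> 1111
Cycle of length 2 starting at step 1 -> no fixed point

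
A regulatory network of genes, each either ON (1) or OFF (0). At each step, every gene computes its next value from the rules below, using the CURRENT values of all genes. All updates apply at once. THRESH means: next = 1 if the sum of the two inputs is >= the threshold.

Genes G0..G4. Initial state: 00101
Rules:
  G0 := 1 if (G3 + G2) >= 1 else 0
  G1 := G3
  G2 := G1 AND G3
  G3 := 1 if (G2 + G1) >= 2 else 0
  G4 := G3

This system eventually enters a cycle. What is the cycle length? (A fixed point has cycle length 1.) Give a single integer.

Step 0: 00101
Step 1: G0=(0+1>=1)=1 G1=G3=0 G2=G1&G3=0&0=0 G3=(1+0>=2)=0 G4=G3=0 -> 10000
Step 2: G0=(0+0>=1)=0 G1=G3=0 G2=G1&G3=0&0=0 G3=(0+0>=2)=0 G4=G3=0 -> 00000
Step 3: G0=(0+0>=1)=0 G1=G3=0 G2=G1&G3=0&0=0 G3=(0+0>=2)=0 G4=G3=0 -> 00000
State from step 3 equals state from step 2 -> cycle length 1

Answer: 1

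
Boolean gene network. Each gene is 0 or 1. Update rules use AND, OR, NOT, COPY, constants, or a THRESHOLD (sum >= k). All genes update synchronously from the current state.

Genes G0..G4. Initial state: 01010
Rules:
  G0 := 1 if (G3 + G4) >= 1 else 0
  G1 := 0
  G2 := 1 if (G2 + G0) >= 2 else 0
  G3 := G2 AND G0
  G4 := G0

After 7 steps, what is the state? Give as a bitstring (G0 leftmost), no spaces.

Step 1: G0=(1+0>=1)=1 G1=0(const) G2=(0+0>=2)=0 G3=G2&G0=0&0=0 G4=G0=0 -> 10000
Step 2: G0=(0+0>=1)=0 G1=0(const) G2=(0+1>=2)=0 G3=G2&G0=0&1=0 G4=G0=1 -> 00001
Step 3: G0=(0+1>=1)=1 G1=0(const) G2=(0+0>=2)=0 G3=G2&G0=0&0=0 G4=G0=0 -> 10000
Step 4: G0=(0+0>=1)=0 G1=0(const) G2=(0+1>=2)=0 G3=G2&G0=0&1=0 G4=G0=1 -> 00001
Step 5: G0=(0+1>=1)=1 G1=0(const) G2=(0+0>=2)=0 G3=G2&G0=0&0=0 G4=G0=0 -> 10000
Step 6: G0=(0+0>=1)=0 G1=0(const) G2=(0+1>=2)=0 G3=G2&G0=0&1=0 G4=G0=1 -> 00001
Step 7: G0=(0+1>=1)=1 G1=0(const) G2=(0+0>=2)=0 G3=G2&G0=0&0=0 G4=G0=0 -> 10000

10000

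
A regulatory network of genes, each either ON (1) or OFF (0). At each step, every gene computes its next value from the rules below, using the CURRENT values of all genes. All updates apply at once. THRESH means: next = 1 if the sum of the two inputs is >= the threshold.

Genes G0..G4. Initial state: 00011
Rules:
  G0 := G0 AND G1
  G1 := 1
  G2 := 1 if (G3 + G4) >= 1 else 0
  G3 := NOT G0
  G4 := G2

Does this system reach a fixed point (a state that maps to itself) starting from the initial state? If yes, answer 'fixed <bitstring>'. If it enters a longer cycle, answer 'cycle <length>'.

Answer: fixed 01111

Derivation:
Step 0: 00011
Step 1: G0=G0&G1=0&0=0 G1=1(const) G2=(1+1>=1)=1 G3=NOT G0=NOT 0=1 G4=G2=0 -> 01110
Step 2: G0=G0&G1=0&1=0 G1=1(const) G2=(1+0>=1)=1 G3=NOT G0=NOT 0=1 G4=G2=1 -> 01111
Step 3: G0=G0&G1=0&1=0 G1=1(const) G2=(1+1>=1)=1 G3=NOT G0=NOT 0=1 G4=G2=1 -> 01111
Fixed point reached at step 2: 01111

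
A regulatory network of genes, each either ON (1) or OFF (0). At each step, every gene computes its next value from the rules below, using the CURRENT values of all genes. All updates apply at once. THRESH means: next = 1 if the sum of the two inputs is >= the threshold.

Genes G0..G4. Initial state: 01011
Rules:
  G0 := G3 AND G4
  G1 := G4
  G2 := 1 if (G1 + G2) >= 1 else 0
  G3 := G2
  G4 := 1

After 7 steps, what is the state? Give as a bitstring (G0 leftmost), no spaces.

Step 1: G0=G3&G4=1&1=1 G1=G4=1 G2=(1+0>=1)=1 G3=G2=0 G4=1(const) -> 11101
Step 2: G0=G3&G4=0&1=0 G1=G4=1 G2=(1+1>=1)=1 G3=G2=1 G4=1(const) -> 01111
Step 3: G0=G3&G4=1&1=1 G1=G4=1 G2=(1+1>=1)=1 G3=G2=1 G4=1(const) -> 11111
Step 4: G0=G3&G4=1&1=1 G1=G4=1 G2=(1+1>=1)=1 G3=G2=1 G4=1(const) -> 11111
Step 5: G0=G3&G4=1&1=1 G1=G4=1 G2=(1+1>=1)=1 G3=G2=1 G4=1(const) -> 11111
Step 6: G0=G3&G4=1&1=1 G1=G4=1 G2=(1+1>=1)=1 G3=G2=1 G4=1(const) -> 11111
Step 7: G0=G3&G4=1&1=1 G1=G4=1 G2=(1+1>=1)=1 G3=G2=1 G4=1(const) -> 11111

11111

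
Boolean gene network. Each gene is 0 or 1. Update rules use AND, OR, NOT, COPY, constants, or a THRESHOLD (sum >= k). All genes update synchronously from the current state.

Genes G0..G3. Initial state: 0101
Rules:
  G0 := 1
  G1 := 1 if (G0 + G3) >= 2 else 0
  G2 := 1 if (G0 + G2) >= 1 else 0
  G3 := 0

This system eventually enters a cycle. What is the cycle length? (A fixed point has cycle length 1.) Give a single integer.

Step 0: 0101
Step 1: G0=1(const) G1=(0+1>=2)=0 G2=(0+0>=1)=0 G3=0(const) -> 1000
Step 2: G0=1(const) G1=(1+0>=2)=0 G2=(1+0>=1)=1 G3=0(const) -> 1010
Step 3: G0=1(const) G1=(1+0>=2)=0 G2=(1+1>=1)=1 G3=0(const) -> 1010
State from step 3 equals state from step 2 -> cycle length 1

Answer: 1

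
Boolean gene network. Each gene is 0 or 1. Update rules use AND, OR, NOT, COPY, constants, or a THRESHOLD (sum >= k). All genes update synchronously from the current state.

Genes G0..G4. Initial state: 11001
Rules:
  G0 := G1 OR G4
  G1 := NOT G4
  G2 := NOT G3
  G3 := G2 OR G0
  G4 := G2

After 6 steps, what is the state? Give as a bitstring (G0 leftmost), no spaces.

Step 1: G0=G1|G4=1|1=1 G1=NOT G4=NOT 1=0 G2=NOT G3=NOT 0=1 G3=G2|G0=0|1=1 G4=G2=0 -> 10110
Step 2: G0=G1|G4=0|0=0 G1=NOT G4=NOT 0=1 G2=NOT G3=NOT 1=0 G3=G2|G0=1|1=1 G4=G2=1 -> 01011
Step 3: G0=G1|G4=1|1=1 G1=NOT G4=NOT 1=0 G2=NOT G3=NOT 1=0 G3=G2|G0=0|0=0 G4=G2=0 -> 10000
Step 4: G0=G1|G4=0|0=0 G1=NOT G4=NOT 0=1 G2=NOT G3=NOT 0=1 G3=G2|G0=0|1=1 G4=G2=0 -> 01110
Step 5: G0=G1|G4=1|0=1 G1=NOT G4=NOT 0=1 G2=NOT G3=NOT 1=0 G3=G2|G0=1|0=1 G4=G2=1 -> 11011
Step 6: G0=G1|G4=1|1=1 G1=NOT G4=NOT 1=0 G2=NOT G3=NOT 1=0 G3=G2|G0=0|1=1 G4=G2=0 -> 10010

10010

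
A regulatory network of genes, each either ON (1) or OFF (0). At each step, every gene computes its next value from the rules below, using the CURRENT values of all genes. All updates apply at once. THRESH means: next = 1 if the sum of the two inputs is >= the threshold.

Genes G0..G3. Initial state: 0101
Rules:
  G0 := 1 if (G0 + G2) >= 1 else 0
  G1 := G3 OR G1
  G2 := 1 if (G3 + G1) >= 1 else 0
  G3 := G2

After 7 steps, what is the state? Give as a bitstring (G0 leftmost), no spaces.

Step 1: G0=(0+0>=1)=0 G1=G3|G1=1|1=1 G2=(1+1>=1)=1 G3=G2=0 -> 0110
Step 2: G0=(0+1>=1)=1 G1=G3|G1=0|1=1 G2=(0+1>=1)=1 G3=G2=1 -> 1111
Step 3: G0=(1+1>=1)=1 G1=G3|G1=1|1=1 G2=(1+1>=1)=1 G3=G2=1 -> 1111
Step 4: G0=(1+1>=1)=1 G1=G3|G1=1|1=1 G2=(1+1>=1)=1 G3=G2=1 -> 1111
Step 5: G0=(1+1>=1)=1 G1=G3|G1=1|1=1 G2=(1+1>=1)=1 G3=G2=1 -> 1111
Step 6: G0=(1+1>=1)=1 G1=G3|G1=1|1=1 G2=(1+1>=1)=1 G3=G2=1 -> 1111
Step 7: G0=(1+1>=1)=1 G1=G3|G1=1|1=1 G2=(1+1>=1)=1 G3=G2=1 -> 1111

1111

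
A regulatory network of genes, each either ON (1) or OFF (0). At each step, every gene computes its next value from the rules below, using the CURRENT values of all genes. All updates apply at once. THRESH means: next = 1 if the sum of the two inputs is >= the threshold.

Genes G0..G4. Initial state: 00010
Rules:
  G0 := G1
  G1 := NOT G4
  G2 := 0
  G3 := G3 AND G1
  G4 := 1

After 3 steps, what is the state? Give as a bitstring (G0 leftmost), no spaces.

Step 1: G0=G1=0 G1=NOT G4=NOT 0=1 G2=0(const) G3=G3&G1=1&0=0 G4=1(const) -> 01001
Step 2: G0=G1=1 G1=NOT G4=NOT 1=0 G2=0(const) G3=G3&G1=0&1=0 G4=1(const) -> 10001
Step 3: G0=G1=0 G1=NOT G4=NOT 1=0 G2=0(const) G3=G3&G1=0&0=0 G4=1(const) -> 00001

00001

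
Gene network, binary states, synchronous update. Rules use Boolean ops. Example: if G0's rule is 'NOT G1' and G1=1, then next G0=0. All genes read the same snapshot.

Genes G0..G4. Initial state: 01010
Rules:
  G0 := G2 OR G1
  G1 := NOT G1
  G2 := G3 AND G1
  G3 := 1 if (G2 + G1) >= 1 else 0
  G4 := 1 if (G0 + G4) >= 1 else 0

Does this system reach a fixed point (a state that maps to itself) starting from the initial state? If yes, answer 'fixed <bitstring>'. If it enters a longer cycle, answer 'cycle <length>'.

Answer: cycle 2

Derivation:
Step 0: 01010
Step 1: G0=G2|G1=0|1=1 G1=NOT G1=NOT 1=0 G2=G3&G1=1&1=1 G3=(0+1>=1)=1 G4=(0+0>=1)=0 -> 10110
Step 2: G0=G2|G1=1|0=1 G1=NOT G1=NOT 0=1 G2=G3&G1=1&0=0 G3=(1+0>=1)=1 G4=(1+0>=1)=1 -> 11011
Step 3: G0=G2|G1=0|1=1 G1=NOT G1=NOT 1=0 G2=G3&G1=1&1=1 G3=(0+1>=1)=1 G4=(1+1>=1)=1 -> 10111
Step 4: G0=G2|G1=1|0=1 G1=NOT G1=NOT 0=1 G2=G3&G1=1&0=0 G3=(1+0>=1)=1 G4=(1+1>=1)=1 -> 11011
Cycle of length 2 starting at step 2 -> no fixed point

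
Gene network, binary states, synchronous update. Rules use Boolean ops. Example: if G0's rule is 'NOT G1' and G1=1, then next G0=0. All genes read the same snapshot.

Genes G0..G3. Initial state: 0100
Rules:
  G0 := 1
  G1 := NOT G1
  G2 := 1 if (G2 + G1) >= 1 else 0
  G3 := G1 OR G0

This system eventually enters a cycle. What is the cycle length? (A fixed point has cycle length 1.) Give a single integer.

Answer: 2

Derivation:
Step 0: 0100
Step 1: G0=1(const) G1=NOT G1=NOT 1=0 G2=(0+1>=1)=1 G3=G1|G0=1|0=1 -> 1011
Step 2: G0=1(const) G1=NOT G1=NOT 0=1 G2=(1+0>=1)=1 G3=G1|G0=0|1=1 -> 1111
Step 3: G0=1(const) G1=NOT G1=NOT 1=0 G2=(1+1>=1)=1 G3=G1|G0=1|1=1 -> 1011
State from step 3 equals state from step 1 -> cycle length 2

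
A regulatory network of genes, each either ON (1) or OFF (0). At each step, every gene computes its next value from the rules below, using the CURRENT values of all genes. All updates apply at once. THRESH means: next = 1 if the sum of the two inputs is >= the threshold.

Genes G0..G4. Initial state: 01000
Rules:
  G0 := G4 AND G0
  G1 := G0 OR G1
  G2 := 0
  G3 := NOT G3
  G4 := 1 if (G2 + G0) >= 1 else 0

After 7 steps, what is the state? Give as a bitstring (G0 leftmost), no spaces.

Step 1: G0=G4&G0=0&0=0 G1=G0|G1=0|1=1 G2=0(const) G3=NOT G3=NOT 0=1 G4=(0+0>=1)=0 -> 01010
Step 2: G0=G4&G0=0&0=0 G1=G0|G1=0|1=1 G2=0(const) G3=NOT G3=NOT 1=0 G4=(0+0>=1)=0 -> 01000
Step 3: G0=G4&G0=0&0=0 G1=G0|G1=0|1=1 G2=0(const) G3=NOT G3=NOT 0=1 G4=(0+0>=1)=0 -> 01010
Step 4: G0=G4&G0=0&0=0 G1=G0|G1=0|1=1 G2=0(const) G3=NOT G3=NOT 1=0 G4=(0+0>=1)=0 -> 01000
Step 5: G0=G4&G0=0&0=0 G1=G0|G1=0|1=1 G2=0(const) G3=NOT G3=NOT 0=1 G4=(0+0>=1)=0 -> 01010
Step 6: G0=G4&G0=0&0=0 G1=G0|G1=0|1=1 G2=0(const) G3=NOT G3=NOT 1=0 G4=(0+0>=1)=0 -> 01000
Step 7: G0=G4&G0=0&0=0 G1=G0|G1=0|1=1 G2=0(const) G3=NOT G3=NOT 0=1 G4=(0+0>=1)=0 -> 01010

01010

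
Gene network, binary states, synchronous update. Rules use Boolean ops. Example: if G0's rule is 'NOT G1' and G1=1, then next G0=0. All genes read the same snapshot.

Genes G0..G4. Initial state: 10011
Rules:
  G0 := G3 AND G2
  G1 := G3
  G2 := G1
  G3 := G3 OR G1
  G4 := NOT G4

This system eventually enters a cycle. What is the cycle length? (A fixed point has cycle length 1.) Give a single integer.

Answer: 2

Derivation:
Step 0: 10011
Step 1: G0=G3&G2=1&0=0 G1=G3=1 G2=G1=0 G3=G3|G1=1|0=1 G4=NOT G4=NOT 1=0 -> 01010
Step 2: G0=G3&G2=1&0=0 G1=G3=1 G2=G1=1 G3=G3|G1=1|1=1 G4=NOT G4=NOT 0=1 -> 01111
Step 3: G0=G3&G2=1&1=1 G1=G3=1 G2=G1=1 G3=G3|G1=1|1=1 G4=NOT G4=NOT 1=0 -> 11110
Step 4: G0=G3&G2=1&1=1 G1=G3=1 G2=G1=1 G3=G3|G1=1|1=1 G4=NOT G4=NOT 0=1 -> 11111
Step 5: G0=G3&G2=1&1=1 G1=G3=1 G2=G1=1 G3=G3|G1=1|1=1 G4=NOT G4=NOT 1=0 -> 11110
State from step 5 equals state from step 3 -> cycle length 2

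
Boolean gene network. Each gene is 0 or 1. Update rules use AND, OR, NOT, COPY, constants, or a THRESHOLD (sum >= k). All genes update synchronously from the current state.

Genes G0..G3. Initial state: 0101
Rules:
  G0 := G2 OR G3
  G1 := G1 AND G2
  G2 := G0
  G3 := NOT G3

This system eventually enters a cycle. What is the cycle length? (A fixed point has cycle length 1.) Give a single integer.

Step 0: 0101
Step 1: G0=G2|G3=0|1=1 G1=G1&G2=1&0=0 G2=G0=0 G3=NOT G3=NOT 1=0 -> 1000
Step 2: G0=G2|G3=0|0=0 G1=G1&G2=0&0=0 G2=G0=1 G3=NOT G3=NOT 0=1 -> 0011
Step 3: G0=G2|G3=1|1=1 G1=G1&G2=0&1=0 G2=G0=0 G3=NOT G3=NOT 1=0 -> 1000
State from step 3 equals state from step 1 -> cycle length 2

Answer: 2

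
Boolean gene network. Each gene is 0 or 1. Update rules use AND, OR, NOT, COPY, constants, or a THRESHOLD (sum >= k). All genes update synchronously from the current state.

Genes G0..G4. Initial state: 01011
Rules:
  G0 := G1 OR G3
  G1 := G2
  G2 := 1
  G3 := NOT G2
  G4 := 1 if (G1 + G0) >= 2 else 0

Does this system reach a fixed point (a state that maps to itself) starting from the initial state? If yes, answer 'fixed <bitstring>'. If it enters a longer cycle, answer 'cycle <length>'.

Answer: fixed 11101

Derivation:
Step 0: 01011
Step 1: G0=G1|G3=1|1=1 G1=G2=0 G2=1(const) G3=NOT G2=NOT 0=1 G4=(1+0>=2)=0 -> 10110
Step 2: G0=G1|G3=0|1=1 G1=G2=1 G2=1(const) G3=NOT G2=NOT 1=0 G4=(0+1>=2)=0 -> 11100
Step 3: G0=G1|G3=1|0=1 G1=G2=1 G2=1(const) G3=NOT G2=NOT 1=0 G4=(1+1>=2)=1 -> 11101
Step 4: G0=G1|G3=1|0=1 G1=G2=1 G2=1(const) G3=NOT G2=NOT 1=0 G4=(1+1>=2)=1 -> 11101
Fixed point reached at step 3: 11101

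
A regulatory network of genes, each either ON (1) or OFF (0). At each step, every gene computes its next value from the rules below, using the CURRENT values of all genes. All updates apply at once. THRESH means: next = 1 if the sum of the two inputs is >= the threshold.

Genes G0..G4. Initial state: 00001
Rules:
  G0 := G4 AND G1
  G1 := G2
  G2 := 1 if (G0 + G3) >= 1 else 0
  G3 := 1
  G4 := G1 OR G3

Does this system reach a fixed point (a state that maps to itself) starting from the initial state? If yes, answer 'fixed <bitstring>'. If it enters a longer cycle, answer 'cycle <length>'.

Step 0: 00001
Step 1: G0=G4&G1=1&0=0 G1=G2=0 G2=(0+0>=1)=0 G3=1(const) G4=G1|G3=0|0=0 -> 00010
Step 2: G0=G4&G1=0&0=0 G1=G2=0 G2=(0+1>=1)=1 G3=1(const) G4=G1|G3=0|1=1 -> 00111
Step 3: G0=G4&G1=1&0=0 G1=G2=1 G2=(0+1>=1)=1 G3=1(const) G4=G1|G3=0|1=1 -> 01111
Step 4: G0=G4&G1=1&1=1 G1=G2=1 G2=(0+1>=1)=1 G3=1(const) G4=G1|G3=1|1=1 -> 11111
Step 5: G0=G4&G1=1&1=1 G1=G2=1 G2=(1+1>=1)=1 G3=1(const) G4=G1|G3=1|1=1 -> 11111
Fixed point reached at step 4: 11111

Answer: fixed 11111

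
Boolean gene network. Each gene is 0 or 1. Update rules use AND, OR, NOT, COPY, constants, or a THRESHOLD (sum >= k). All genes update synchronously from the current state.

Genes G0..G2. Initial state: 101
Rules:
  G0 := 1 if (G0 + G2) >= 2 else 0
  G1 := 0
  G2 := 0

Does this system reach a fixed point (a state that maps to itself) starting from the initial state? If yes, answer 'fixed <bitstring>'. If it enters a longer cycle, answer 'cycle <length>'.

Step 0: 101
Step 1: G0=(1+1>=2)=1 G1=0(const) G2=0(const) -> 100
Step 2: G0=(1+0>=2)=0 G1=0(const) G2=0(const) -> 000
Step 3: G0=(0+0>=2)=0 G1=0(const) G2=0(const) -> 000
Fixed point reached at step 2: 000

Answer: fixed 000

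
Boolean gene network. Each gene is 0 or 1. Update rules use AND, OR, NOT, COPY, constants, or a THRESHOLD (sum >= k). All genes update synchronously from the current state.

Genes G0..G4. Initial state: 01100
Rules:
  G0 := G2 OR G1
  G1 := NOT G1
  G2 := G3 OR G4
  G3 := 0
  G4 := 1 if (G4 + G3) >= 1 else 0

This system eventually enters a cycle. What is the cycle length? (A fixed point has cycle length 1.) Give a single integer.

Step 0: 01100
Step 1: G0=G2|G1=1|1=1 G1=NOT G1=NOT 1=0 G2=G3|G4=0|0=0 G3=0(const) G4=(0+0>=1)=0 -> 10000
Step 2: G0=G2|G1=0|0=0 G1=NOT G1=NOT 0=1 G2=G3|G4=0|0=0 G3=0(const) G4=(0+0>=1)=0 -> 01000
Step 3: G0=G2|G1=0|1=1 G1=NOT G1=NOT 1=0 G2=G3|G4=0|0=0 G3=0(const) G4=(0+0>=1)=0 -> 10000
State from step 3 equals state from step 1 -> cycle length 2

Answer: 2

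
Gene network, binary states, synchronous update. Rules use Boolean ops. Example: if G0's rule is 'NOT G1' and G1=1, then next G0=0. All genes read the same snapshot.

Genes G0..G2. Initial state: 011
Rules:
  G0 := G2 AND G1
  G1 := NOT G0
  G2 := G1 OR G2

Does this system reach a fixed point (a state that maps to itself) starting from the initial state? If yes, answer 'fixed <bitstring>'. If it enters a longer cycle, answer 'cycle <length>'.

Answer: cycle 4

Derivation:
Step 0: 011
Step 1: G0=G2&G1=1&1=1 G1=NOT G0=NOT 0=1 G2=G1|G2=1|1=1 -> 111
Step 2: G0=G2&G1=1&1=1 G1=NOT G0=NOT 1=0 G2=G1|G2=1|1=1 -> 101
Step 3: G0=G2&G1=1&0=0 G1=NOT G0=NOT 1=0 G2=G1|G2=0|1=1 -> 001
Step 4: G0=G2&G1=1&0=0 G1=NOT G0=NOT 0=1 G2=G1|G2=0|1=1 -> 011
Cycle of length 4 starting at step 0 -> no fixed point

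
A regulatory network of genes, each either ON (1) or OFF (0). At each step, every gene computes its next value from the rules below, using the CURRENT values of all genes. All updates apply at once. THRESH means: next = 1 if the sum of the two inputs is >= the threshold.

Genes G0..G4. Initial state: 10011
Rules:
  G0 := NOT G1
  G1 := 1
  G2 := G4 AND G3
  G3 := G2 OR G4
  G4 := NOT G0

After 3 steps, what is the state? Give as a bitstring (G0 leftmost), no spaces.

Step 1: G0=NOT G1=NOT 0=1 G1=1(const) G2=G4&G3=1&1=1 G3=G2|G4=0|1=1 G4=NOT G0=NOT 1=0 -> 11110
Step 2: G0=NOT G1=NOT 1=0 G1=1(const) G2=G4&G3=0&1=0 G3=G2|G4=1|0=1 G4=NOT G0=NOT 1=0 -> 01010
Step 3: G0=NOT G1=NOT 1=0 G1=1(const) G2=G4&G3=0&1=0 G3=G2|G4=0|0=0 G4=NOT G0=NOT 0=1 -> 01001

01001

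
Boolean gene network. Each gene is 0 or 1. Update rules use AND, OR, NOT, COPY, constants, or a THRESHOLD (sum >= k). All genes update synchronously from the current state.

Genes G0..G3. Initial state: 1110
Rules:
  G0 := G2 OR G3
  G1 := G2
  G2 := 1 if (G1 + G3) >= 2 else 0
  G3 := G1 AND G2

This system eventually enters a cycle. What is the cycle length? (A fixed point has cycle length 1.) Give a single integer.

Answer: 1

Derivation:
Step 0: 1110
Step 1: G0=G2|G3=1|0=1 G1=G2=1 G2=(1+0>=2)=0 G3=G1&G2=1&1=1 -> 1101
Step 2: G0=G2|G3=0|1=1 G1=G2=0 G2=(1+1>=2)=1 G3=G1&G2=1&0=0 -> 1010
Step 3: G0=G2|G3=1|0=1 G1=G2=1 G2=(0+0>=2)=0 G3=G1&G2=0&1=0 -> 1100
Step 4: G0=G2|G3=0|0=0 G1=G2=0 G2=(1+0>=2)=0 G3=G1&G2=1&0=0 -> 0000
Step 5: G0=G2|G3=0|0=0 G1=G2=0 G2=(0+0>=2)=0 G3=G1&G2=0&0=0 -> 0000
State from step 5 equals state from step 4 -> cycle length 1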